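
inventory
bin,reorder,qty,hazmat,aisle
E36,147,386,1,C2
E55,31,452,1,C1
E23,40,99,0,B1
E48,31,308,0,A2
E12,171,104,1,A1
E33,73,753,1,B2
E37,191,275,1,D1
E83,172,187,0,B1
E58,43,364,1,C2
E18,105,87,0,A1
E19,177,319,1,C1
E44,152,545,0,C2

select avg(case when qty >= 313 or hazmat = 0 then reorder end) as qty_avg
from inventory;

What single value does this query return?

bin=E36: ✓ → 147
bin=E55: ✓ → 31
bin=E23: ✓ → 40
bin=E48: ✓ → 31
bin=E12: ✗
bin=E33: ✓ → 73
bin=E37: ✗
bin=E83: ✓ → 172
bin=E58: ✓ → 43
bin=E18: ✓ → 105
bin=E19: ✓ → 177
bin=E44: ✓ → 152
qty_avg = (147 + 31 + 40 + 31 + 73 + 172 + 43 + 105 + 177 + 152) / 10 = 97.1

97.1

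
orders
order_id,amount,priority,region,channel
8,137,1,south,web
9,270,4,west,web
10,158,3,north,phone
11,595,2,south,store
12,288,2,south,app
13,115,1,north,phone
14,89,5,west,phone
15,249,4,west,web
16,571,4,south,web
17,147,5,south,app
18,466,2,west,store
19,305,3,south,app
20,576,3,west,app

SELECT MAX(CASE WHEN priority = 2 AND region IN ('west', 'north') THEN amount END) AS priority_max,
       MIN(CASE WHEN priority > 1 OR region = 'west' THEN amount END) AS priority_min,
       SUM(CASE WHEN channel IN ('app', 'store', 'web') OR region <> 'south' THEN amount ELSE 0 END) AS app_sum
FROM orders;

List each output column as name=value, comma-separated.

priority_max=466, priority_min=89, app_sum=3966

[priority_max: priority = 2 AND region IN ('west', 'north')]
order_id=8: ✗
order_id=9: ✗
order_id=10: ✗
order_id=11: ✗
order_id=12: ✗
order_id=13: ✗
order_id=14: ✗
order_id=15: ✗
order_id=16: ✗
order_id=17: ✗
order_id=18: ✓ → 466
order_id=19: ✗
order_id=20: ✗
priority_max = MAX(466) = 466
—
[priority_min: priority > 1 OR region = 'west']
order_id=8: ✗
order_id=9: ✓ → 270
order_id=10: ✓ → 158
order_id=11: ✓ → 595
order_id=12: ✓ → 288
order_id=13: ✗
order_id=14: ✓ → 89
order_id=15: ✓ → 249
order_id=16: ✓ → 571
order_id=17: ✓ → 147
order_id=18: ✓ → 466
order_id=19: ✓ → 305
order_id=20: ✓ → 576
priority_min = MIN(270, 158, 595, 288, 89, 249, 571, 147, 466, 305, 576) = 89
—
[app_sum: channel IN ('app', 'store', 'web') OR region <> 'south']
order_id=8: ✓ → 137
order_id=9: ✓ → 270
order_id=10: ✓ → 158
order_id=11: ✓ → 595
order_id=12: ✓ → 288
order_id=13: ✓ → 115
order_id=14: ✓ → 89
order_id=15: ✓ → 249
order_id=16: ✓ → 571
order_id=17: ✓ → 147
order_id=18: ✓ → 466
order_id=19: ✓ → 305
order_id=20: ✓ → 576
app_sum = 137 + 270 + 158 + 595 + 288 + 115 + 89 + 249 + 571 + 147 + 466 + 305 + 576 = 3966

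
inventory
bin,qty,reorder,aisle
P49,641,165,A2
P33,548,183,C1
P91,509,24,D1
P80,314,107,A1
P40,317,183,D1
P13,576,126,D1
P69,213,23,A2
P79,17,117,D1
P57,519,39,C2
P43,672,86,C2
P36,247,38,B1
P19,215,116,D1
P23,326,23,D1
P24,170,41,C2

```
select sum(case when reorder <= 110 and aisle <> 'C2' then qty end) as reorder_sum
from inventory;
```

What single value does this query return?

bin=P49: ✗
bin=P33: ✗
bin=P91: ✓ → 509
bin=P80: ✓ → 314
bin=P40: ✗
bin=P13: ✗
bin=P69: ✓ → 213
bin=P79: ✗
bin=P57: ✗
bin=P43: ✗
bin=P36: ✓ → 247
bin=P19: ✗
bin=P23: ✓ → 326
bin=P24: ✗
reorder_sum = 509 + 314 + 213 + 247 + 326 = 1609

1609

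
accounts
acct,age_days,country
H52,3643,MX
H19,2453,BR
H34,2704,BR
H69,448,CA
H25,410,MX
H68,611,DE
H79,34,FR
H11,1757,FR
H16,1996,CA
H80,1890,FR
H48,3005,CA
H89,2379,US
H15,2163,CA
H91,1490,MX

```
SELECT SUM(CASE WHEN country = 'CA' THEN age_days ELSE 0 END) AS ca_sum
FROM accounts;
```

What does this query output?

acct=H52: ✗
acct=H19: ✗
acct=H34: ✗
acct=H69: ✓ → 448
acct=H25: ✗
acct=H68: ✗
acct=H79: ✗
acct=H11: ✗
acct=H16: ✓ → 1996
acct=H80: ✗
acct=H48: ✓ → 3005
acct=H89: ✗
acct=H15: ✓ → 2163
acct=H91: ✗
ca_sum = 448 + 1996 + 3005 + 2163 = 7612

7612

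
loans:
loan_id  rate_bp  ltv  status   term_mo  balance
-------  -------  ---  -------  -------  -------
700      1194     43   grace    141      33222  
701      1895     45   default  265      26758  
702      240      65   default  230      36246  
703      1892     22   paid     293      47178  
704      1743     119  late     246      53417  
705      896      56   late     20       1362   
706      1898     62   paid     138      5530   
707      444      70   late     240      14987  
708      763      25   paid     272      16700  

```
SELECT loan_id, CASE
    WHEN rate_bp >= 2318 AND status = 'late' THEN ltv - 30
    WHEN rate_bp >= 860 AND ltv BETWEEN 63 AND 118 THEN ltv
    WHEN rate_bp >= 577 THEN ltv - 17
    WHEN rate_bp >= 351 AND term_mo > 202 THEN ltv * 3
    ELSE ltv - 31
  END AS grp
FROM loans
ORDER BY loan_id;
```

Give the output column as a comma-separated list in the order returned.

26, 28, 34, 5, 102, 39, 45, 210, 8

loan_id=700: rate_bp >= 577 → 26
loan_id=701: rate_bp >= 577 → 28
loan_id=702: ELSE → 34
loan_id=703: rate_bp >= 577 → 5
loan_id=704: rate_bp >= 577 → 102
loan_id=705: rate_bp >= 577 → 39
loan_id=706: rate_bp >= 577 → 45
loan_id=707: rate_bp >= 351 AND term_mo > 202 → 210
loan_id=708: rate_bp >= 577 → 8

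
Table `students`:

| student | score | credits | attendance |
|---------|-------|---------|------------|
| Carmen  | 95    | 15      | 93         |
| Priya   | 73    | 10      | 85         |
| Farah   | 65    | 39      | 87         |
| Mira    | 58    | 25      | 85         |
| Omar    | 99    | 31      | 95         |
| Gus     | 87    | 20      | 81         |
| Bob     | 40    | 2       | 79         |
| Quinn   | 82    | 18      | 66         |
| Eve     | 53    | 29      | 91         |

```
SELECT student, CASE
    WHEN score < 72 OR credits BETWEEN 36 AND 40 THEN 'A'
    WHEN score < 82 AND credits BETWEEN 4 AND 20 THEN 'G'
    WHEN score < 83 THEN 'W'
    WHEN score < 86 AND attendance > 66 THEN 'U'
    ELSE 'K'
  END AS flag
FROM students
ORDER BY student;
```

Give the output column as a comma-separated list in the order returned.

student=Bob: score < 72 OR credits BETWEEN 36 AND 40 → A
student=Carmen: ELSE → K
student=Eve: score < 72 OR credits BETWEEN 36 AND 40 → A
student=Farah: score < 72 OR credits BETWEEN 36 AND 40 → A
student=Gus: ELSE → K
student=Mira: score < 72 OR credits BETWEEN 36 AND 40 → A
student=Omar: ELSE → K
student=Priya: score < 82 AND credits BETWEEN 4 AND 20 → G
student=Quinn: score < 83 → W

A, K, A, A, K, A, K, G, W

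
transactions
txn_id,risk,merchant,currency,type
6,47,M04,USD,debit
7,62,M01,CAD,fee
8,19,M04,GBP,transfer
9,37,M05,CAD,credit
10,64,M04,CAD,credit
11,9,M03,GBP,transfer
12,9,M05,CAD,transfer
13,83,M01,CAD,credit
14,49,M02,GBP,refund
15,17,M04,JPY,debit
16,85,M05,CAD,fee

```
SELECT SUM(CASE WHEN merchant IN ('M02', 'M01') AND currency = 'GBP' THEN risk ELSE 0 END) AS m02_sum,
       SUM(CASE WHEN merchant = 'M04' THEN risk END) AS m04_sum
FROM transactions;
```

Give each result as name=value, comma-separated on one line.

[m02_sum: merchant IN ('M02', 'M01') AND currency = 'GBP']
txn_id=6: ✗
txn_id=7: ✗
txn_id=8: ✗
txn_id=9: ✗
txn_id=10: ✗
txn_id=11: ✗
txn_id=12: ✗
txn_id=13: ✗
txn_id=14: ✓ → 49
txn_id=15: ✗
txn_id=16: ✗
m02_sum = 49
—
[m04_sum: merchant = 'M04']
txn_id=6: ✓ → 47
txn_id=7: ✗
txn_id=8: ✓ → 19
txn_id=9: ✗
txn_id=10: ✓ → 64
txn_id=11: ✗
txn_id=12: ✗
txn_id=13: ✗
txn_id=14: ✗
txn_id=15: ✓ → 17
txn_id=16: ✗
m04_sum = 47 + 19 + 64 + 17 = 147

m02_sum=49, m04_sum=147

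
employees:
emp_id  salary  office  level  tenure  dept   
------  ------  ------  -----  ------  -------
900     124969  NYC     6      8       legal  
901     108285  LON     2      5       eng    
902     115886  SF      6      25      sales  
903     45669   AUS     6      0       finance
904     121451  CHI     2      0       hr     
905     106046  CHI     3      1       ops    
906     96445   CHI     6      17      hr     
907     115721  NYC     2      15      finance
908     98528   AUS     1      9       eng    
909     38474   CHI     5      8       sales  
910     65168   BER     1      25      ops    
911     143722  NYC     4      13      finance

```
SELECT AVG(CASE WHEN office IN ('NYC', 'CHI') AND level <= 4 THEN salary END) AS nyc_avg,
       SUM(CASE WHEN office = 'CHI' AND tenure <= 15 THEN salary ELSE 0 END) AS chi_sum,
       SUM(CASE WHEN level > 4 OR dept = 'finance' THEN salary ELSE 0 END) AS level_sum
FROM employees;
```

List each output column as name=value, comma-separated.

[nyc_avg: office IN ('NYC', 'CHI') AND level <= 4]
emp_id=900: ✗
emp_id=901: ✗
emp_id=902: ✗
emp_id=903: ✗
emp_id=904: ✓ → 121451
emp_id=905: ✓ → 106046
emp_id=906: ✗
emp_id=907: ✓ → 115721
emp_id=908: ✗
emp_id=909: ✗
emp_id=910: ✗
emp_id=911: ✓ → 143722
nyc_avg = (121451 + 106046 + 115721 + 143722) / 4 = 121735
—
[chi_sum: office = 'CHI' AND tenure <= 15]
emp_id=900: ✗
emp_id=901: ✗
emp_id=902: ✗
emp_id=903: ✗
emp_id=904: ✓ → 121451
emp_id=905: ✓ → 106046
emp_id=906: ✗
emp_id=907: ✗
emp_id=908: ✗
emp_id=909: ✓ → 38474
emp_id=910: ✗
emp_id=911: ✗
chi_sum = 121451 + 106046 + 38474 = 265971
—
[level_sum: level > 4 OR dept = 'finance']
emp_id=900: ✓ → 124969
emp_id=901: ✗
emp_id=902: ✓ → 115886
emp_id=903: ✓ → 45669
emp_id=904: ✗
emp_id=905: ✗
emp_id=906: ✓ → 96445
emp_id=907: ✓ → 115721
emp_id=908: ✗
emp_id=909: ✓ → 38474
emp_id=910: ✗
emp_id=911: ✓ → 143722
level_sum = 124969 + 115886 + 45669 + 96445 + 115721 + 38474 + 143722 = 680886

nyc_avg=121735, chi_sum=265971, level_sum=680886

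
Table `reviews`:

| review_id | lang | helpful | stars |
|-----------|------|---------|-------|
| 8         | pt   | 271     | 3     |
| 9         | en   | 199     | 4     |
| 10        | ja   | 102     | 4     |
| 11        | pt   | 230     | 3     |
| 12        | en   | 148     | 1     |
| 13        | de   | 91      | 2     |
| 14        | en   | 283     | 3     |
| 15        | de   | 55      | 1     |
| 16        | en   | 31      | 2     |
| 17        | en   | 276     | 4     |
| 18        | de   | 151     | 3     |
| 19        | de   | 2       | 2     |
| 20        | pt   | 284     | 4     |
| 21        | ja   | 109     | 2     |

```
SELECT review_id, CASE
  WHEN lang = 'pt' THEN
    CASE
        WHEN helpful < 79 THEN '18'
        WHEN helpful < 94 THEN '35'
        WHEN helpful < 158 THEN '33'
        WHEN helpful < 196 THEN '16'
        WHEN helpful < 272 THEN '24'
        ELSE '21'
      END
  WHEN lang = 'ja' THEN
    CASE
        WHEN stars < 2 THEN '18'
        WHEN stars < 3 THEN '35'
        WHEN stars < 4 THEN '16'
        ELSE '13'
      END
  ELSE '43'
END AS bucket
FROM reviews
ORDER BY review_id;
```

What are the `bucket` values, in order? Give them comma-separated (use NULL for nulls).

review_id=8: lang='pt' → inner[helpful < 272] → 24
review_id=9: lang='en' → outer ELSE → 43
review_id=10: lang='ja' → inner[ELSE] → 13
review_id=11: lang='pt' → inner[helpful < 272] → 24
review_id=12: lang='en' → outer ELSE → 43
review_id=13: lang='de' → outer ELSE → 43
review_id=14: lang='en' → outer ELSE → 43
review_id=15: lang='de' → outer ELSE → 43
review_id=16: lang='en' → outer ELSE → 43
review_id=17: lang='en' → outer ELSE → 43
review_id=18: lang='de' → outer ELSE → 43
review_id=19: lang='de' → outer ELSE → 43
review_id=20: lang='pt' → inner[ELSE] → 21
review_id=21: lang='ja' → inner[stars < 3] → 35

24, 43, 13, 24, 43, 43, 43, 43, 43, 43, 43, 43, 21, 35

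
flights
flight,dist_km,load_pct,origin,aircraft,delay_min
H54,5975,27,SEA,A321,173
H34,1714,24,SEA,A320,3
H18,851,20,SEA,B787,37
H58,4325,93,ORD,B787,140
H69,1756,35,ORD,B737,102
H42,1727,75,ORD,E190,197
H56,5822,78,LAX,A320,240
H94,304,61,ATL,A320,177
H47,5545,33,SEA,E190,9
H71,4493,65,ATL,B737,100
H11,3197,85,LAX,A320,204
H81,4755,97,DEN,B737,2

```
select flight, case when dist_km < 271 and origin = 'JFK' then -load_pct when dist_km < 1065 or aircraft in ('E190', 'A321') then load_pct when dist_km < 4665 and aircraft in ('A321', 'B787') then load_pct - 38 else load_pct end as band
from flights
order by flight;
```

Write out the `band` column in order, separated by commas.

flight=H11: ELSE → 85
flight=H18: dist_km < 1065 or aircraft in ('E190', 'A321') → 20
flight=H34: ELSE → 24
flight=H42: dist_km < 1065 or aircraft in ('E190', 'A321') → 75
flight=H47: dist_km < 1065 or aircraft in ('E190', 'A321') → 33
flight=H54: dist_km < 1065 or aircraft in ('E190', 'A321') → 27
flight=H56: ELSE → 78
flight=H58: dist_km < 4665 and aircraft in ('A321', 'B787') → 55
flight=H69: ELSE → 35
flight=H71: ELSE → 65
flight=H81: ELSE → 97
flight=H94: dist_km < 1065 or aircraft in ('E190', 'A321') → 61

85, 20, 24, 75, 33, 27, 78, 55, 35, 65, 97, 61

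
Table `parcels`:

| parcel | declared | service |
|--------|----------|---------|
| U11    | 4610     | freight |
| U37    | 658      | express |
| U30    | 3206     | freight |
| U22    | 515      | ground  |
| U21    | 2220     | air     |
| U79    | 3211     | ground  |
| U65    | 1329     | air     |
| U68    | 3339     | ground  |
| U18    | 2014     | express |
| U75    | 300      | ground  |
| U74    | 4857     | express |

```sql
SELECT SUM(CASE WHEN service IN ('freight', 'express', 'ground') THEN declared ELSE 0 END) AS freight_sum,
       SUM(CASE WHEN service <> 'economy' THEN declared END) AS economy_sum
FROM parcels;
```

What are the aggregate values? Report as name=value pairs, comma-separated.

[freight_sum: service IN ('freight', 'express', 'ground')]
parcel=U11: ✓ → 4610
parcel=U37: ✓ → 658
parcel=U30: ✓ → 3206
parcel=U22: ✓ → 515
parcel=U21: ✗
parcel=U79: ✓ → 3211
parcel=U65: ✗
parcel=U68: ✓ → 3339
parcel=U18: ✓ → 2014
parcel=U75: ✓ → 300
parcel=U74: ✓ → 4857
freight_sum = 4610 + 658 + 3206 + 515 + 3211 + 3339 + 2014 + 300 + 4857 = 22710
—
[economy_sum: service <> 'economy']
parcel=U11: ✓ → 4610
parcel=U37: ✓ → 658
parcel=U30: ✓ → 3206
parcel=U22: ✓ → 515
parcel=U21: ✓ → 2220
parcel=U79: ✓ → 3211
parcel=U65: ✓ → 1329
parcel=U68: ✓ → 3339
parcel=U18: ✓ → 2014
parcel=U75: ✓ → 300
parcel=U74: ✓ → 4857
economy_sum = 4610 + 658 + 3206 + 515 + 2220 + 3211 + 1329 + 3339 + 2014 + 300 + 4857 = 26259

freight_sum=22710, economy_sum=26259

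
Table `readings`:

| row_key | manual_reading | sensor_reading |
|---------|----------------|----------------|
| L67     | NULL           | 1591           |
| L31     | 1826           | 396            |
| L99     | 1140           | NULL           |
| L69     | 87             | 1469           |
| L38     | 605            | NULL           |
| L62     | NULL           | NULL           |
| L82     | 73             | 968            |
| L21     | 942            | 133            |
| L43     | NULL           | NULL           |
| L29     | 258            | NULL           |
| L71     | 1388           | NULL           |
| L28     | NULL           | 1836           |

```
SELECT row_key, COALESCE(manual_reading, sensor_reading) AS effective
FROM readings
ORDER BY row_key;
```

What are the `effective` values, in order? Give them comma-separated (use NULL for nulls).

row_key=L21: manual_reading=942 → 942
row_key=L28: manual_reading=NULL, sensor_reading=1836 → 1836
row_key=L29: manual_reading=258 → 258
row_key=L31: manual_reading=1826 → 1826
row_key=L38: manual_reading=605 → 605
row_key=L43: manual_reading=NULL, sensor_reading=NULL (all NULL) → NULL
row_key=L62: manual_reading=NULL, sensor_reading=NULL (all NULL) → NULL
row_key=L67: manual_reading=NULL, sensor_reading=1591 → 1591
row_key=L69: manual_reading=87 → 87
row_key=L71: manual_reading=1388 → 1388
row_key=L82: manual_reading=73 → 73
row_key=L99: manual_reading=1140 → 1140

942, 1836, 258, 1826, 605, NULL, NULL, 1591, 87, 1388, 73, 1140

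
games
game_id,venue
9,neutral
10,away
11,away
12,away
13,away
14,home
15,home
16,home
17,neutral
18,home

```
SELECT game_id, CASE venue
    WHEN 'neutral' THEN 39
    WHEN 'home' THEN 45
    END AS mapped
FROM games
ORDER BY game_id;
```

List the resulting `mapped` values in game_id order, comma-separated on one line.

game_id=9: venue='neutral' → 39
game_id=10: (no match → NULL) → NULL
game_id=11: (no match → NULL) → NULL
game_id=12: (no match → NULL) → NULL
game_id=13: (no match → NULL) → NULL
game_id=14: venue='home' → 45
game_id=15: venue='home' → 45
game_id=16: venue='home' → 45
game_id=17: venue='neutral' → 39
game_id=18: venue='home' → 45

39, NULL, NULL, NULL, NULL, 45, 45, 45, 39, 45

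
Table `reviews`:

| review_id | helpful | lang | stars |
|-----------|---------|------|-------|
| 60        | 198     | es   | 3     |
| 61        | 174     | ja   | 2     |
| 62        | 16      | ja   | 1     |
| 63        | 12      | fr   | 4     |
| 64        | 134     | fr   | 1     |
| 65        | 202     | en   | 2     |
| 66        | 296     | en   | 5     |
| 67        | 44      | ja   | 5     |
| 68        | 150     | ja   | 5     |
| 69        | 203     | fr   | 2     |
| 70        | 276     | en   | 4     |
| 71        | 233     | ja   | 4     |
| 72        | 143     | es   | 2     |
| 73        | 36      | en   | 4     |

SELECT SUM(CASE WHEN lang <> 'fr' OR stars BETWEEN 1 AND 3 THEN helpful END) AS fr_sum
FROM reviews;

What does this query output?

2105

review_id=60: ✓ → 198
review_id=61: ✓ → 174
review_id=62: ✓ → 16
review_id=63: ✗
review_id=64: ✓ → 134
review_id=65: ✓ → 202
review_id=66: ✓ → 296
review_id=67: ✓ → 44
review_id=68: ✓ → 150
review_id=69: ✓ → 203
review_id=70: ✓ → 276
review_id=71: ✓ → 233
review_id=72: ✓ → 143
review_id=73: ✓ → 36
fr_sum = 198 + 174 + 16 + 134 + 202 + 296 + 44 + 150 + 203 + 276 + 233 + 143 + 36 = 2105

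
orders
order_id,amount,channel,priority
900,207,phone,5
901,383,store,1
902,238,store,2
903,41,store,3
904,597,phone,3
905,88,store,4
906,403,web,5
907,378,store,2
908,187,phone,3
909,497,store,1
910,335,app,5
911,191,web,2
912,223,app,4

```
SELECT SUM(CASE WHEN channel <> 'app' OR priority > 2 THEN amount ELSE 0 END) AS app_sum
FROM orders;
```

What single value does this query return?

order_id=900: ✓ → 207
order_id=901: ✓ → 383
order_id=902: ✓ → 238
order_id=903: ✓ → 41
order_id=904: ✓ → 597
order_id=905: ✓ → 88
order_id=906: ✓ → 403
order_id=907: ✓ → 378
order_id=908: ✓ → 187
order_id=909: ✓ → 497
order_id=910: ✓ → 335
order_id=911: ✓ → 191
order_id=912: ✓ → 223
app_sum = 207 + 383 + 238 + 41 + 597 + 88 + 403 + 378 + 187 + 497 + 335 + 191 + 223 = 3768

3768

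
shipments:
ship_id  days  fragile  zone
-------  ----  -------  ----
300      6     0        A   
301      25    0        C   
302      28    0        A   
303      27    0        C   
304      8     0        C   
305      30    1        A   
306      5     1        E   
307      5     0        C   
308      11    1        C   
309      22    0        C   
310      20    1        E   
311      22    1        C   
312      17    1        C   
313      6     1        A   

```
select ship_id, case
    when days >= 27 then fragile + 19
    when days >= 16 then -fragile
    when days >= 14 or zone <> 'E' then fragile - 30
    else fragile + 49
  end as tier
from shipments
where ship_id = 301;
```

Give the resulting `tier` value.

0

ship_id = 301: days=25, fragile=0, zone=C.
days >= 27 → false
days >= 16 → true → 0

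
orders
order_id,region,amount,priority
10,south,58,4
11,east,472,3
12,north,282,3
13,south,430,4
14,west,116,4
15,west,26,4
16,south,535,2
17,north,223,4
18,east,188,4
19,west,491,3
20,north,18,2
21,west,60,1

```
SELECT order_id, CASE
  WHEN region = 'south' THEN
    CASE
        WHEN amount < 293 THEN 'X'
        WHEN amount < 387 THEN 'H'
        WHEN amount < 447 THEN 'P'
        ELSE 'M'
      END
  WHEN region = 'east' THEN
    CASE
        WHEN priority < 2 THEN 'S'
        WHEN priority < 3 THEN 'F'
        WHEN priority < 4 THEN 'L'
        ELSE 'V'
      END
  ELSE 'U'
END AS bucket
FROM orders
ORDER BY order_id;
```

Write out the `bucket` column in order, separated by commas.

order_id=10: region='south' → inner[amount < 293] → X
order_id=11: region='east' → inner[priority < 4] → L
order_id=12: region='north' → outer ELSE → U
order_id=13: region='south' → inner[amount < 447] → P
order_id=14: region='west' → outer ELSE → U
order_id=15: region='west' → outer ELSE → U
order_id=16: region='south' → inner[ELSE] → M
order_id=17: region='north' → outer ELSE → U
order_id=18: region='east' → inner[ELSE] → V
order_id=19: region='west' → outer ELSE → U
order_id=20: region='north' → outer ELSE → U
order_id=21: region='west' → outer ELSE → U

X, L, U, P, U, U, M, U, V, U, U, U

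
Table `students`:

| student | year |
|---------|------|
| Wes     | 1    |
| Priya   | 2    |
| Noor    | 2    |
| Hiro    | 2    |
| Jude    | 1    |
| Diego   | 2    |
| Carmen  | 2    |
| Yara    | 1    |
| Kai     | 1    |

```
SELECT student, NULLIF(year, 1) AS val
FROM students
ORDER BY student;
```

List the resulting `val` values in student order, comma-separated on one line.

student=Carmen: year=2 vs 1: differ → 2
student=Diego: year=2 vs 1: differ → 2
student=Hiro: year=2 vs 1: differ → 2
student=Jude: year=1 vs 1: equal → NULL
student=Kai: year=1 vs 1: equal → NULL
student=Noor: year=2 vs 1: differ → 2
student=Priya: year=2 vs 1: differ → 2
student=Wes: year=1 vs 1: equal → NULL
student=Yara: year=1 vs 1: equal → NULL

2, 2, 2, NULL, NULL, 2, 2, NULL, NULL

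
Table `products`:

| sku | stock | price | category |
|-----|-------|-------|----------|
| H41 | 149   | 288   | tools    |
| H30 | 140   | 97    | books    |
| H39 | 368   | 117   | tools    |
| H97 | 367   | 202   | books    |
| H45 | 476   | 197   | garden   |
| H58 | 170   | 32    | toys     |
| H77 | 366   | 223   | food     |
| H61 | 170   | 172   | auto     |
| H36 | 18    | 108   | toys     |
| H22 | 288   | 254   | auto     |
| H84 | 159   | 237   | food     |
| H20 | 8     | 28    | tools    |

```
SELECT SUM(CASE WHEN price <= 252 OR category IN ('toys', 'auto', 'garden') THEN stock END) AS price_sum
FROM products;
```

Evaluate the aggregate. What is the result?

sku=H41: ✗
sku=H30: ✓ → 140
sku=H39: ✓ → 368
sku=H97: ✓ → 367
sku=H45: ✓ → 476
sku=H58: ✓ → 170
sku=H77: ✓ → 366
sku=H61: ✓ → 170
sku=H36: ✓ → 18
sku=H22: ✓ → 288
sku=H84: ✓ → 159
sku=H20: ✓ → 8
price_sum = 140 + 368 + 367 + 476 + 170 + 366 + 170 + 18 + 288 + 159 + 8 = 2530

2530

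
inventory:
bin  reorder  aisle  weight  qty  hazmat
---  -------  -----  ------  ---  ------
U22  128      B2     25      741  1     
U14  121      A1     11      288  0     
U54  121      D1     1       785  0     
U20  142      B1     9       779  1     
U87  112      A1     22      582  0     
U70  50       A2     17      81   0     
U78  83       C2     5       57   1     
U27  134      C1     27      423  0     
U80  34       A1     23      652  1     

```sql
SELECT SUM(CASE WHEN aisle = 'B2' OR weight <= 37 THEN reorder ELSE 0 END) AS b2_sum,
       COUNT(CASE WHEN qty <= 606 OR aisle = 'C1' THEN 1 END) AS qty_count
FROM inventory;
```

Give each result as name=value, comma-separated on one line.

[b2_sum: aisle = 'B2' OR weight <= 37]
bin=U22: ✓ → 128
bin=U14: ✓ → 121
bin=U54: ✓ → 121
bin=U20: ✓ → 142
bin=U87: ✓ → 112
bin=U70: ✓ → 50
bin=U78: ✓ → 83
bin=U27: ✓ → 134
bin=U80: ✓ → 34
b2_sum = 128 + 121 + 121 + 142 + 112 + 50 + 83 + 134 + 34 = 925
—
[qty_count: qty <= 606 OR aisle = 'C1']
bin=U22: ✗
bin=U14: ✓ → 1
bin=U54: ✗
bin=U20: ✗
bin=U87: ✓ → 1
bin=U70: ✓ → 1
bin=U78: ✓ → 1
bin=U27: ✓ → 1
bin=U80: ✗
qty_count = COUNT(1, 1, 1, 1, 1) = 5

b2_sum=925, qty_count=5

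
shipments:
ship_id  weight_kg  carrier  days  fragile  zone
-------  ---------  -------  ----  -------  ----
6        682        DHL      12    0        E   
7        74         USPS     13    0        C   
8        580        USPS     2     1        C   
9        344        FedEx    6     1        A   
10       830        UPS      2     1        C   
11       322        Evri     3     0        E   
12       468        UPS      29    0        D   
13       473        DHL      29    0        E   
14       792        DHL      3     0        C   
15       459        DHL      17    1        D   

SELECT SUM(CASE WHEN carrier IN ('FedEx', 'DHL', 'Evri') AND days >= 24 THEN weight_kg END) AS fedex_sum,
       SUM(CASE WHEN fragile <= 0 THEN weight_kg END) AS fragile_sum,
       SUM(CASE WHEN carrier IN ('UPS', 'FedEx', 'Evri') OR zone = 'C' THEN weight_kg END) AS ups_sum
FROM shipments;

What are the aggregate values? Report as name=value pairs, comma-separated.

[fedex_sum: carrier IN ('FedEx', 'DHL', 'Evri') AND days >= 24]
ship_id=6: ✗
ship_id=7: ✗
ship_id=8: ✗
ship_id=9: ✗
ship_id=10: ✗
ship_id=11: ✗
ship_id=12: ✗
ship_id=13: ✓ → 473
ship_id=14: ✗
ship_id=15: ✗
fedex_sum = 473
—
[fragile_sum: fragile <= 0]
ship_id=6: ✓ → 682
ship_id=7: ✓ → 74
ship_id=8: ✗
ship_id=9: ✗
ship_id=10: ✗
ship_id=11: ✓ → 322
ship_id=12: ✓ → 468
ship_id=13: ✓ → 473
ship_id=14: ✓ → 792
ship_id=15: ✗
fragile_sum = 682 + 74 + 322 + 468 + 473 + 792 = 2811
—
[ups_sum: carrier IN ('UPS', 'FedEx', 'Evri') OR zone = 'C']
ship_id=6: ✗
ship_id=7: ✓ → 74
ship_id=8: ✓ → 580
ship_id=9: ✓ → 344
ship_id=10: ✓ → 830
ship_id=11: ✓ → 322
ship_id=12: ✓ → 468
ship_id=13: ✗
ship_id=14: ✓ → 792
ship_id=15: ✗
ups_sum = 74 + 580 + 344 + 830 + 322 + 468 + 792 = 3410

fedex_sum=473, fragile_sum=2811, ups_sum=3410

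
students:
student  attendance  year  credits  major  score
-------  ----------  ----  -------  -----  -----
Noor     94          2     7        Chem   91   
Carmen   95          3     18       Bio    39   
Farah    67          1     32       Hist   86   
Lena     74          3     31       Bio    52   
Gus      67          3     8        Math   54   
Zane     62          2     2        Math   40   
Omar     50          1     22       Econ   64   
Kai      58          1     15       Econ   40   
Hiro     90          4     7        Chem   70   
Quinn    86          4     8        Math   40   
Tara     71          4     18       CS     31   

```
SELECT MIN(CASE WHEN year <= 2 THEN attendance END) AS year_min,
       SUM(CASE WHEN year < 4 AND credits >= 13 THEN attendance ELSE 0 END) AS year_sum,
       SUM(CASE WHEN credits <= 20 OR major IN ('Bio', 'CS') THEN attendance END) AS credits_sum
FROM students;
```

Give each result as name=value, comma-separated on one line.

year_min=50, year_sum=344, credits_sum=697

[year_min: year <= 2]
student=Noor: ✓ → 94
student=Carmen: ✗
student=Farah: ✓ → 67
student=Lena: ✗
student=Gus: ✗
student=Zane: ✓ → 62
student=Omar: ✓ → 50
student=Kai: ✓ → 58
student=Hiro: ✗
student=Quinn: ✗
student=Tara: ✗
year_min = MIN(94, 67, 62, 50, 58) = 50
—
[year_sum: year < 4 AND credits >= 13]
student=Noor: ✗
student=Carmen: ✓ → 95
student=Farah: ✓ → 67
student=Lena: ✓ → 74
student=Gus: ✗
student=Zane: ✗
student=Omar: ✓ → 50
student=Kai: ✓ → 58
student=Hiro: ✗
student=Quinn: ✗
student=Tara: ✗
year_sum = 95 + 67 + 74 + 50 + 58 = 344
—
[credits_sum: credits <= 20 OR major IN ('Bio', 'CS')]
student=Noor: ✓ → 94
student=Carmen: ✓ → 95
student=Farah: ✗
student=Lena: ✓ → 74
student=Gus: ✓ → 67
student=Zane: ✓ → 62
student=Omar: ✗
student=Kai: ✓ → 58
student=Hiro: ✓ → 90
student=Quinn: ✓ → 86
student=Tara: ✓ → 71
credits_sum = 94 + 95 + 74 + 67 + 62 + 58 + 90 + 86 + 71 = 697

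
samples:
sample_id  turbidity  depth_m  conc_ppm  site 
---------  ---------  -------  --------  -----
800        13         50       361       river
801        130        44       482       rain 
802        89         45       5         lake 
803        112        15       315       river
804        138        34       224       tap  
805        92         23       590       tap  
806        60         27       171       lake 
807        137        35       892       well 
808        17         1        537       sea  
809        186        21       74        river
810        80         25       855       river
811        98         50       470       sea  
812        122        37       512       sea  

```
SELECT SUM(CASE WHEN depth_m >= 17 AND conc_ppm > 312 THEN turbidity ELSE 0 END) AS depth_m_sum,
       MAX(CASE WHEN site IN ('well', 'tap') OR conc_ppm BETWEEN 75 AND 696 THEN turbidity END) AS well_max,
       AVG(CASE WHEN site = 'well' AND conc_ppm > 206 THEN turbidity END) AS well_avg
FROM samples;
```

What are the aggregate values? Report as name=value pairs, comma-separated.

[depth_m_sum: depth_m >= 17 AND conc_ppm > 312]
sample_id=800: ✓ → 13
sample_id=801: ✓ → 130
sample_id=802: ✗
sample_id=803: ✗
sample_id=804: ✗
sample_id=805: ✓ → 92
sample_id=806: ✗
sample_id=807: ✓ → 137
sample_id=808: ✗
sample_id=809: ✗
sample_id=810: ✓ → 80
sample_id=811: ✓ → 98
sample_id=812: ✓ → 122
depth_m_sum = 13 + 130 + 92 + 137 + 80 + 98 + 122 = 672
—
[well_max: site IN ('well', 'tap') OR conc_ppm BETWEEN 75 AND 696]
sample_id=800: ✓ → 13
sample_id=801: ✓ → 130
sample_id=802: ✗
sample_id=803: ✓ → 112
sample_id=804: ✓ → 138
sample_id=805: ✓ → 92
sample_id=806: ✓ → 60
sample_id=807: ✓ → 137
sample_id=808: ✓ → 17
sample_id=809: ✗
sample_id=810: ✗
sample_id=811: ✓ → 98
sample_id=812: ✓ → 122
well_max = MAX(13, 130, 112, 138, 92, 60, 137, 17, 98, 122) = 138
—
[well_avg: site = 'well' AND conc_ppm > 206]
sample_id=800: ✗
sample_id=801: ✗
sample_id=802: ✗
sample_id=803: ✗
sample_id=804: ✗
sample_id=805: ✗
sample_id=806: ✗
sample_id=807: ✓ → 137
sample_id=808: ✗
sample_id=809: ✗
sample_id=810: ✗
sample_id=811: ✗
sample_id=812: ✗
well_avg = 137

depth_m_sum=672, well_max=138, well_avg=137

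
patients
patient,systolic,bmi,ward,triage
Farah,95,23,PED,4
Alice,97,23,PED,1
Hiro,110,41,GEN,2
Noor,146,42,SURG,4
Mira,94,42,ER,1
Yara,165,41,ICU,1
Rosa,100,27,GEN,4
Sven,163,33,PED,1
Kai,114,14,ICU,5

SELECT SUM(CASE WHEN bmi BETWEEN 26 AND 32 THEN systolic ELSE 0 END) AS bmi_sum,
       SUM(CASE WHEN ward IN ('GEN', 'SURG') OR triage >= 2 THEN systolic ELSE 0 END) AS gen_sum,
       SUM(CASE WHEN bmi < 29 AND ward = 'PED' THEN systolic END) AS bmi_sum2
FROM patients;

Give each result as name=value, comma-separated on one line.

[bmi_sum: bmi BETWEEN 26 AND 32]
patient=Farah: ✗
patient=Alice: ✗
patient=Hiro: ✗
patient=Noor: ✗
patient=Mira: ✗
patient=Yara: ✗
patient=Rosa: ✓ → 100
patient=Sven: ✗
patient=Kai: ✗
bmi_sum = 100
—
[gen_sum: ward IN ('GEN', 'SURG') OR triage >= 2]
patient=Farah: ✓ → 95
patient=Alice: ✗
patient=Hiro: ✓ → 110
patient=Noor: ✓ → 146
patient=Mira: ✗
patient=Yara: ✗
patient=Rosa: ✓ → 100
patient=Sven: ✗
patient=Kai: ✓ → 114
gen_sum = 95 + 110 + 146 + 100 + 114 = 565
—
[bmi_sum2: bmi < 29 AND ward = 'PED']
patient=Farah: ✓ → 95
patient=Alice: ✓ → 97
patient=Hiro: ✗
patient=Noor: ✗
patient=Mira: ✗
patient=Yara: ✗
patient=Rosa: ✗
patient=Sven: ✗
patient=Kai: ✗
bmi_sum2 = 95 + 97 = 192

bmi_sum=100, gen_sum=565, bmi_sum2=192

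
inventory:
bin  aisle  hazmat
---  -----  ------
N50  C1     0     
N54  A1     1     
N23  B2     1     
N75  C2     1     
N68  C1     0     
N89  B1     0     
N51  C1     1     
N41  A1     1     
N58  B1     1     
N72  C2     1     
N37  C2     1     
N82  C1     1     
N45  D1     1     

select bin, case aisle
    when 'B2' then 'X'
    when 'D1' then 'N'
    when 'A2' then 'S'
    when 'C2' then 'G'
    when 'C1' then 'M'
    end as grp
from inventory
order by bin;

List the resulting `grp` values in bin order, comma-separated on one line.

bin=N23: aisle='B2' → X
bin=N37: aisle='C2' → G
bin=N41: (no match → NULL) → NULL
bin=N45: aisle='D1' → N
bin=N50: aisle='C1' → M
bin=N51: aisle='C1' → M
bin=N54: (no match → NULL) → NULL
bin=N58: (no match → NULL) → NULL
bin=N68: aisle='C1' → M
bin=N72: aisle='C2' → G
bin=N75: aisle='C2' → G
bin=N82: aisle='C1' → M
bin=N89: (no match → NULL) → NULL

X, G, NULL, N, M, M, NULL, NULL, M, G, G, M, NULL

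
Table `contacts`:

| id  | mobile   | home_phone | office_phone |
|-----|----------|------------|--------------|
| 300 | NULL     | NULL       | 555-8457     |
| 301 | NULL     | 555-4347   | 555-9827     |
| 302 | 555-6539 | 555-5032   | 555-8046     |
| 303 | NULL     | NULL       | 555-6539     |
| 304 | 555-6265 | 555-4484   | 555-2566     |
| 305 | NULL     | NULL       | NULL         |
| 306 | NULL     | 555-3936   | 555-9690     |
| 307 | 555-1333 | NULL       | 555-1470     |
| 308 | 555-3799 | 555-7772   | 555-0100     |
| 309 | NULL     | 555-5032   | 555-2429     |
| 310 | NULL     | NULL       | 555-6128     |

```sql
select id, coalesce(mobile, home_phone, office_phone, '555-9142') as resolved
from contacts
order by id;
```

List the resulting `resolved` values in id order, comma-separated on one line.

id=300: mobile=NULL, home_phone=NULL, office_phone=555-8457 → 555-8457
id=301: mobile=NULL, home_phone=555-4347 → 555-4347
id=302: mobile=555-6539 → 555-6539
id=303: mobile=NULL, home_phone=NULL, office_phone=555-6539 → 555-6539
id=304: mobile=555-6265 → 555-6265
id=305: mobile=NULL, home_phone=NULL, office_phone=NULL, → literal 555-9142 → 555-9142
id=306: mobile=NULL, home_phone=555-3936 → 555-3936
id=307: mobile=555-1333 → 555-1333
id=308: mobile=555-3799 → 555-3799
id=309: mobile=NULL, home_phone=555-5032 → 555-5032
id=310: mobile=NULL, home_phone=NULL, office_phone=555-6128 → 555-6128

555-8457, 555-4347, 555-6539, 555-6539, 555-6265, 555-9142, 555-3936, 555-1333, 555-3799, 555-5032, 555-6128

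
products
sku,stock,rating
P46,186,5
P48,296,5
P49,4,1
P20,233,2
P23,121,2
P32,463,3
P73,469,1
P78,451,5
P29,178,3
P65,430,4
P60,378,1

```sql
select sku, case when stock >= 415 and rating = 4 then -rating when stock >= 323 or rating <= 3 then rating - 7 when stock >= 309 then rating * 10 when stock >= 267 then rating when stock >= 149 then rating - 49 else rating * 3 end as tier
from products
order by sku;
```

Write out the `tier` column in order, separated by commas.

-5, -5, -4, -4, -44, 5, -6, -6, -4, -6, -2

sku=P20: stock >= 323 or rating <= 3 → -5
sku=P23: stock >= 323 or rating <= 3 → -5
sku=P29: stock >= 323 or rating <= 3 → -4
sku=P32: stock >= 323 or rating <= 3 → -4
sku=P46: stock >= 149 → -44
sku=P48: stock >= 267 → 5
sku=P49: stock >= 323 or rating <= 3 → -6
sku=P60: stock >= 323 or rating <= 3 → -6
sku=P65: stock >= 415 and rating = 4 → -4
sku=P73: stock >= 323 or rating <= 3 → -6
sku=P78: stock >= 323 or rating <= 3 → -2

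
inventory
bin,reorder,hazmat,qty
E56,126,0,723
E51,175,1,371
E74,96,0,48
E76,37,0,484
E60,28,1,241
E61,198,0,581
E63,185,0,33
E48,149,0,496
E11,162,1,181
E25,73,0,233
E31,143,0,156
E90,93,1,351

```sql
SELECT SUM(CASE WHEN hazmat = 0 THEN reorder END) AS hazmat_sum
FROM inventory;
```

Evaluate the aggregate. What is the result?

1007

bin=E56: ✓ → 126
bin=E51: ✗
bin=E74: ✓ → 96
bin=E76: ✓ → 37
bin=E60: ✗
bin=E61: ✓ → 198
bin=E63: ✓ → 185
bin=E48: ✓ → 149
bin=E11: ✗
bin=E25: ✓ → 73
bin=E31: ✓ → 143
bin=E90: ✗
hazmat_sum = 126 + 96 + 37 + 198 + 185 + 149 + 73 + 143 = 1007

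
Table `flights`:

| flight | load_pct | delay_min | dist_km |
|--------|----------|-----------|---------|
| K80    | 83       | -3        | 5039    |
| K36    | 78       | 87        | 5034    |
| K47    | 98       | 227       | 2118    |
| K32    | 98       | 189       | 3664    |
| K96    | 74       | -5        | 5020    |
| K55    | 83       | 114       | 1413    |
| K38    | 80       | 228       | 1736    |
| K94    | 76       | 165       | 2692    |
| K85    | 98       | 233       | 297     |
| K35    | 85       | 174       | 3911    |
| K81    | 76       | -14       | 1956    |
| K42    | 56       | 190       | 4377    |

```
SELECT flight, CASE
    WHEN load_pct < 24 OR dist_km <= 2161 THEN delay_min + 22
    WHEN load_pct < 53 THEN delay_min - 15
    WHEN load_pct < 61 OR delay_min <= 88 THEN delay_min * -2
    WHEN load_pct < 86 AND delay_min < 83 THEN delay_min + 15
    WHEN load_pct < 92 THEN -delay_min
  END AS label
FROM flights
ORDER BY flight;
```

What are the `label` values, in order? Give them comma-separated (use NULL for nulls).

flight=K32: (no match → NULL) → NULL
flight=K35: load_pct < 92 → -174
flight=K36: load_pct < 61 OR delay_min <= 88 → -174
flight=K38: load_pct < 24 OR dist_km <= 2161 → 250
flight=K42: load_pct < 61 OR delay_min <= 88 → -380
flight=K47: load_pct < 24 OR dist_km <= 2161 → 249
flight=K55: load_pct < 24 OR dist_km <= 2161 → 136
flight=K80: load_pct < 61 OR delay_min <= 88 → 6
flight=K81: load_pct < 24 OR dist_km <= 2161 → 8
flight=K85: load_pct < 24 OR dist_km <= 2161 → 255
flight=K94: load_pct < 92 → -165
flight=K96: load_pct < 61 OR delay_min <= 88 → 10

NULL, -174, -174, 250, -380, 249, 136, 6, 8, 255, -165, 10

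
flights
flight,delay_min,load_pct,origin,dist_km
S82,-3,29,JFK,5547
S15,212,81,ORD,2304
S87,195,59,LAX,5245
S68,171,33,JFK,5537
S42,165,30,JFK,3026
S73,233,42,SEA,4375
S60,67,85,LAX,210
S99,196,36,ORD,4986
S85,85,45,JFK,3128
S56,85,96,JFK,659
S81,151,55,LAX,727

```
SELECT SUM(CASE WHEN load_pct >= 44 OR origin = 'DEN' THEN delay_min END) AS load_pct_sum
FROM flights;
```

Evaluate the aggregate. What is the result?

795

flight=S82: ✗
flight=S15: ✓ → 212
flight=S87: ✓ → 195
flight=S68: ✗
flight=S42: ✗
flight=S73: ✗
flight=S60: ✓ → 67
flight=S99: ✗
flight=S85: ✓ → 85
flight=S56: ✓ → 85
flight=S81: ✓ → 151
load_pct_sum = 212 + 195 + 67 + 85 + 85 + 151 = 795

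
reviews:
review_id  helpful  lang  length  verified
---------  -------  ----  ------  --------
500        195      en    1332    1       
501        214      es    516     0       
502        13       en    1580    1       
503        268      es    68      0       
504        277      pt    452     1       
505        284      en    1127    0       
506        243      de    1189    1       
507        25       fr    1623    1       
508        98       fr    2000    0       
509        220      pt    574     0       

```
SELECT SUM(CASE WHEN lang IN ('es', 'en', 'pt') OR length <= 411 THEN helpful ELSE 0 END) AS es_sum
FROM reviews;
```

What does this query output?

review_id=500: ✓ → 195
review_id=501: ✓ → 214
review_id=502: ✓ → 13
review_id=503: ✓ → 268
review_id=504: ✓ → 277
review_id=505: ✓ → 284
review_id=506: ✗
review_id=507: ✗
review_id=508: ✗
review_id=509: ✓ → 220
es_sum = 195 + 214 + 13 + 268 + 277 + 284 + 220 = 1471

1471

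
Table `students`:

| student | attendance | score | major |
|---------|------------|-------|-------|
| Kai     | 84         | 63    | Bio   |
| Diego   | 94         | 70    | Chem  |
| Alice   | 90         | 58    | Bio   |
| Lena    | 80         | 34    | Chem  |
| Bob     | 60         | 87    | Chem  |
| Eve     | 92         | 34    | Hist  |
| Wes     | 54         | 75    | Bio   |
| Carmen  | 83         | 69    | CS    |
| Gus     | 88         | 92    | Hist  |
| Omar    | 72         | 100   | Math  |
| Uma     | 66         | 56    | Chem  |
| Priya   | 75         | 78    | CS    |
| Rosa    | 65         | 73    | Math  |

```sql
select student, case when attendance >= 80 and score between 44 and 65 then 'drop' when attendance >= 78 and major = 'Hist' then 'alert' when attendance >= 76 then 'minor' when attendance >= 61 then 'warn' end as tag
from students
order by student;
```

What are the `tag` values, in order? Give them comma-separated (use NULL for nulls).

student=Alice: attendance >= 80 and score between 44 and 65 → drop
student=Bob: (no match → NULL) → NULL
student=Carmen: attendance >= 76 → minor
student=Diego: attendance >= 76 → minor
student=Eve: attendance >= 78 and major = 'Hist' → alert
student=Gus: attendance >= 78 and major = 'Hist' → alert
student=Kai: attendance >= 80 and score between 44 and 65 → drop
student=Lena: attendance >= 76 → minor
student=Omar: attendance >= 61 → warn
student=Priya: attendance >= 61 → warn
student=Rosa: attendance >= 61 → warn
student=Uma: attendance >= 61 → warn
student=Wes: (no match → NULL) → NULL

drop, NULL, minor, minor, alert, alert, drop, minor, warn, warn, warn, warn, NULL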